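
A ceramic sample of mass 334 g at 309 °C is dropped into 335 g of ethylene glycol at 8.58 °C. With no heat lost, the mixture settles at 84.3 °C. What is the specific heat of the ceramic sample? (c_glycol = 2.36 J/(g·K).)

Heat lost by the ceramic sample = heat gained by the glycol:
334×c×(309 − 84.3) = 335×2.36×(84.3 − 8.58)
75050 c = 59864  ⇒  c ≈ 0.7977 J/(g·K)

c ≈ 0.798 J/(g·K)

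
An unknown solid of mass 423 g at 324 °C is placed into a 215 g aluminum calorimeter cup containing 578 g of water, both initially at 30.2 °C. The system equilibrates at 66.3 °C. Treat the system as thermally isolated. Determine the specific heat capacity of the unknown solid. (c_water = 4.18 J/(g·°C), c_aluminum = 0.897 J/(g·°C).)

Energy conservation, ΣQ = 0:
423×c×(66.3 − 324) + 578×4.18×(66.3 − 30.2) + 215×0.897×(66.3 − 30.2) = 0
-109007 c = -94181
c = -94181/-109007 ≈ 0.864 J/(g·°C)

c ≈ 0.864 J/(g·°C)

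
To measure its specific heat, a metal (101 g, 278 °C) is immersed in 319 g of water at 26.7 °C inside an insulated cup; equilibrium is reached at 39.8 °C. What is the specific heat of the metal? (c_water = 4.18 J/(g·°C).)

Taking heat into each body as positive, Σ m c ΔT = 0:
101·c·(39.8 − 278) + 319·4.18·(39.8 − 26.7) = 0
-24058 c = -17468
c = -17468/-24058 ≈ 0.7261 J/(g·°C)

c ≈ 0.726 J/(g·°C)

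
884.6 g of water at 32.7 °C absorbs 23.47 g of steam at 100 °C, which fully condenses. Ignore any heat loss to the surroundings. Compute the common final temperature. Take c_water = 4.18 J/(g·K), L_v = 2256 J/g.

Conservation of energy gives ΣQ = 0:
steam→water at 100 °C releases m L_v = 23.47·2256 = 52948; condensed water 100 °C→T: 98.1(T − 100); original water: 3697.6(T − 32.7)
3795.7 T = 52948 + 9810.5 + 120912 = 183671
T ≈ 48.39 °C — below 100 °C, confirming all the steam condensed.

T_f ≈ 48.4 °C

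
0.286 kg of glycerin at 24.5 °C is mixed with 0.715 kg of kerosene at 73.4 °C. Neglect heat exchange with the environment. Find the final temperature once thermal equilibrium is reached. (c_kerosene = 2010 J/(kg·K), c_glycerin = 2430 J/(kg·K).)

T_f ≈ 57.5 °C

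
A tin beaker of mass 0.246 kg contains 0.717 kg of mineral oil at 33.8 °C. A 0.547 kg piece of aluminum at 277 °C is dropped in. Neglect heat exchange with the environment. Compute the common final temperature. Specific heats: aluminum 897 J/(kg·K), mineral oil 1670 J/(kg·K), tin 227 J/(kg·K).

Heat gained plus heat lost sum to zero:
0.547*897*(T − 277) + 0.717*1670*(T − 33.8) + 0.246*227*(T − 33.8) = 0
490.66(T − 277) + 1197.4(T − 33.8) + 55.84(T − 33.8) = 0
1743.9 T = 178272
T = 178272 / 1743.9 = 102 °C

T_f ≈ 102.2 °C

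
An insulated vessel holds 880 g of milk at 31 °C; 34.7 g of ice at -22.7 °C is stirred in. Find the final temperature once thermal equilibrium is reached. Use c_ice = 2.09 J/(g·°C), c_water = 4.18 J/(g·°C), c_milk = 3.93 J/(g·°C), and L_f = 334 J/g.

T_f ≈ 26.1 °C

Net heat exchanged in the isolated system is zero:
warm ice to 0 °C: 34.7×2.09×(0 − (-22.7)) = 1646.3
  fusion: m_ice L_f = 34.7×334 = 11590
  warm the meltwater: 145.05 T
  milk: 3458.4(T − 31)
3603.4 T = 107210 − 13236 = 93974
T ≈ 26.08 °C — above 0 °C, consistent with complete melting.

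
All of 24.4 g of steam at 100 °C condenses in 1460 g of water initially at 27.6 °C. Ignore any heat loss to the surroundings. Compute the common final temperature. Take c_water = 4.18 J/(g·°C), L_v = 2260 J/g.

T_f ≈ 37.7 °C

Energy conservation, ΣQ = 0:
condense steam: −24.4×2260 = −55144
  condensed water 100 °C→T: 101.99(T − 100)
  water warms: 1460×4.18×(T − 27.6) = 6102.8(T − 27.6)
6204.8 T = 55144 + 10199 + 168437 = 233780
T ≈ 37.68 °C — below 100 °C, confirming all the steam condensed.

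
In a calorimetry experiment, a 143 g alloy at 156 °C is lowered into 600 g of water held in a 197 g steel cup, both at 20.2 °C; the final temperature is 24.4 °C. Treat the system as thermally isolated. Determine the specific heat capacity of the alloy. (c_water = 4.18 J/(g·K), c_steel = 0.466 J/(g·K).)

c ≈ 0.58 J/(g·K)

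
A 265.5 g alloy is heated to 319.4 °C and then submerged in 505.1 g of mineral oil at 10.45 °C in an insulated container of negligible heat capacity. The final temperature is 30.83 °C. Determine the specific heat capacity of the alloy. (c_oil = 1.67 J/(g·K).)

c ≈ 0.224 J/(g·K)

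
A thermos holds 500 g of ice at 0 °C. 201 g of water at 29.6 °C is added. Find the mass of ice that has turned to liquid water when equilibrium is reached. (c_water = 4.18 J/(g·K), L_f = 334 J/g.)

m_melted ≈ 74.5 g

Heat available from the water dropping to 0 °C: 201×4.18×29.6 = 24869 J.
To melt every bit of ice: 500×334 = 167000 J.
Since 24869 < 167000 J, not all the ice melts; equilibrium is at 0 °C.
m_melted×334 = 24869  ⇒  m_melted ≈ 74.46 g.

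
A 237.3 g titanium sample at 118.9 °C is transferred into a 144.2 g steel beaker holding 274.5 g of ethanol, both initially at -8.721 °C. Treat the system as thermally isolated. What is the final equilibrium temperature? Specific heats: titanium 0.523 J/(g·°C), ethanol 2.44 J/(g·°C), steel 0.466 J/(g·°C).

Net heat exchanged in the isolated system is zero:
237.3*0.523*(T − 118.9) + 274.5*2.44*(T − (-8.721)) + 144.2*0.466*(T − (-8.721)) = 0
124.11(T − 118.9) + 669.78(T − (-8.721)) + 67.2(T − (-8.721)) = 0
(124.11 + 669.78 + 67.2) T = 124.11*118.9 + 669.78*(-8.721) + 67.2*(-8.721)
T = 8329.3/861.09 ≈ 9.67 °C

T_f ≈ 9.7 °C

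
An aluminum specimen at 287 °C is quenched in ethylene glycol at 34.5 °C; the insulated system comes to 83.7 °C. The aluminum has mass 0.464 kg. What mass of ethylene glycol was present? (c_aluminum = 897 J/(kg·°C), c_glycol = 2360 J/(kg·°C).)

|Q_aluminum| = |Q_glycol|:
0.464·897·(287 − 83.7) = m·2360·(83.7 − 34.5)
116112 m = 84615  ⇒  m ≈ 0.7287 kg

m ≈ 0.729 kg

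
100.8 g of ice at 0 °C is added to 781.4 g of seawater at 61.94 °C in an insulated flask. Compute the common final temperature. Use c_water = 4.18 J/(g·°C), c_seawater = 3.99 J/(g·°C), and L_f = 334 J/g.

T_f ≈ 45.1 °C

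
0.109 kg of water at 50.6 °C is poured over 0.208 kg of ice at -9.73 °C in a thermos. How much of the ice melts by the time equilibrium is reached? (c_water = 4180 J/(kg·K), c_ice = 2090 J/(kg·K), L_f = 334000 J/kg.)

m_melted ≈ 0.0564 kg

Cooling the water to 0 °C releases 0.109·4180·50.6 = 23054 J.
Of that, 0.208·2090·9.73 = 4229.8 J goes to bring the ice to 0 °C, leaving 18825 J.
To melt every bit of ice: 0.208·334000 = 69472 J.
Since 18825 < 69472 J, not all the ice melts; equilibrium is at 0 °C.
Mass melted = 18825/334000 ≈ 0.05636 kg.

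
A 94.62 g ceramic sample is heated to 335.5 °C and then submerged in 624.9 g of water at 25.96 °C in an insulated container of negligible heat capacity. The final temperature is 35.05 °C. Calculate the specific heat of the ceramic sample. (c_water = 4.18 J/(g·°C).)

m_s c (T_s − T_f) = m_water c_water (T_f − T_0):
94.62·c·(335.5 − 35.05) = 624.9·4.18·(35.05 − 25.96)
28429 c = 23744  ⇒  c ≈ 0.8352 J/(g·°C)

c ≈ 0.835 J/(g·°C)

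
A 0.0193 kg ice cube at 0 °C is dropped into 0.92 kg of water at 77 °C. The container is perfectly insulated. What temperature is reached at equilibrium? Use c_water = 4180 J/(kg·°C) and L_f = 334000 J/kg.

T_f ≈ 73.8 °C

Net heat exchanged in the isolated system is zero:
melt ice: 0.0193·334000 = 6446.2
  warm the meltwater: 80.67 T
  water: 3845.6(T − 77)
3926.3 T = 296111 − 6446.2 = 289665
T ≈ 73.78 °C (positive, so assuming full melt was valid).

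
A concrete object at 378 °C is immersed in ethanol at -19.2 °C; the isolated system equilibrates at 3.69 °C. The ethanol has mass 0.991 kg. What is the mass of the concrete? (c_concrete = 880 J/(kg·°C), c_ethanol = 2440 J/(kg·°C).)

m ≈ 0.168 kg

Heat lost by the concrete = heat gained by the ethanol:
m·880·(378 − 3.69) = 0.991·2440·(3.69 − (-19.2))
329393 m = 55349  ⇒  m ≈ 0.168 kg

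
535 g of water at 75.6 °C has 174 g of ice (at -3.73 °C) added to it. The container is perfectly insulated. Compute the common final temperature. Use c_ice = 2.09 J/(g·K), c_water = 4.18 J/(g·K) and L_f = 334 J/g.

Taking heat into each body as positive, Σ m c ΔT = 0:
warm ice to 0 °C: 174·2.09·(0 − (-3.73)) = 1356.5; latent heat to melt: 174·334 = 58116; meltwater 0→T: 174·4.18·T = 727.32 T; water cools: 535·4.18·(T − 75.6) = 2236.3(T − 75.6)
2963.6 T = 169064 − 59472 = 109592
T ≈ 36.98 °C. Since T > 0 °C, the all-ice-melts assumption holds.

T_f ≈ 37.0 °C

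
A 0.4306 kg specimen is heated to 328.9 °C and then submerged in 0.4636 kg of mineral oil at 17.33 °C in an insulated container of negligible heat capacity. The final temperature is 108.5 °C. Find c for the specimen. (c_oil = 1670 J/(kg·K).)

c ≈ 744 J/(kg·K)

m_s c (T_s − T_f) = m_oil c_oil (T_f − T_0):
0.4306·c·(328.9 − 108.5) = 0.4636·1670·(108.5 − 17.33)
94.9 c = 70585  ⇒  c ≈ 743.7 J/(kg·K)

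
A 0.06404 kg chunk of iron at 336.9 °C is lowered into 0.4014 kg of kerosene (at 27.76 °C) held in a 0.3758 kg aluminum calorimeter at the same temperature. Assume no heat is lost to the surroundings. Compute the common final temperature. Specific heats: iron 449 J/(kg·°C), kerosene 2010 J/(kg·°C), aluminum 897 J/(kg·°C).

T_f ≈ 35.3 °C

Heat gained plus heat lost sum to zero:
0.06404·449·(T − 336.9) + 0.4014·2010·(T − 27.76) + 0.3758·897·(T − 27.76) = 0
28.75(T − 336.9) + 806.81(T − 27.76) + 337.09(T − 27.76) = 0
(28.75 + 806.81 + 337.09) T = 28.75·336.9 + 806.81·27.76 + 337.09·27.76
T = 41442/1172.7 ≈ 35.34 °C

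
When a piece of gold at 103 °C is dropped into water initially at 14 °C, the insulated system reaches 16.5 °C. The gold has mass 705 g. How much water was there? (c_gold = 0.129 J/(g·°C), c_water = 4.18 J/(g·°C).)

Conservation of energy gives ΣQ = 0:
705×0.129×(16.5 − 103) + m×4.18×(16.5 − 14) = 0
10.45 m = 7866.7
m = 7866.7/10.45 ≈ 752.8 g

m ≈ 753 g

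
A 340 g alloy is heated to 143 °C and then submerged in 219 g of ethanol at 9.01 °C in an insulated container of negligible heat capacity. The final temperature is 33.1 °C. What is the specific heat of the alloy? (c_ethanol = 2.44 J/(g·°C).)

Taking heat into each body as positive, Σ m c ΔT = 0:
340·c·(33.1 − 143) + 219·2.44·(33.1 − 9.01) = 0
-37366 c = -12873
c = -12873/-37366 ≈ 0.3445 J/(g·°C)

c ≈ 0.345 J/(g·°C)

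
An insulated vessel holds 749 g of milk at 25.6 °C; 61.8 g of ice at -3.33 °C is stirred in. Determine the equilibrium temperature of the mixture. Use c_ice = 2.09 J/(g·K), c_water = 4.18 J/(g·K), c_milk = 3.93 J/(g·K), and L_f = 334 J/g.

T_f ≈ 17.0 °C

Sum of m c ΔT and latent-heat terms is zero:
ice -3.33→0 °C: 61.8·2.09·3.33 = 430.11; melt ice: 61.8·334 = 20641; meltwater 0→T: 61.8·4.18·T = 258.32 T; milk cools: 749·3.93·(T − 25.6) = 2943.6(T − 25.6)
3201.9 T = 75355 − 21071 = 54284
T ≈ 16.95 °C — above 0 °C, consistent with complete melting.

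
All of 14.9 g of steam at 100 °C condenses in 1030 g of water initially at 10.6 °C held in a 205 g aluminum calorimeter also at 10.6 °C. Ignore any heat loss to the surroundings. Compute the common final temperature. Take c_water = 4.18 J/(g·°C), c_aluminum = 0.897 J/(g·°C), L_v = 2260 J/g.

Conservation of energy gives ΣQ = 0:
latent heat released on condensation: 14.9×2260 = 33674; condensate cools 100→T: 14.9×4.18×(T − 100) = 62.28(T − 100); water warms: 1030×4.18×(T − 10.6) = 4305.4(T − 10.6); aluminum cup: 205×0.897×(T − 10.6) = 183.88(T − 10.6)
4551.6 T = 33674 + 6228.2 + 47586 = 87489
T ≈ 19.22 °C, under the boiling point, so the assumption holds.

T_f ≈ 19.2 °C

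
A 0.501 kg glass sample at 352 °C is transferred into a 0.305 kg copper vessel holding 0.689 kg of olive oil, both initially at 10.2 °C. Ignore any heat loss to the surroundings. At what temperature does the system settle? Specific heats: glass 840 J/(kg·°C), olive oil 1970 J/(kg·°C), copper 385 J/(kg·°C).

Heat gained plus heat lost sum to zero:
0.501*840*(T − 352) + 0.689*1970*(T − 10.2) + 0.305*385*(T − 10.2) = 0
420.84(T − 352) + 1357.3(T − 10.2) + 117.42(T − 10.2) = 0
(420.84 + 1357.3 + 117.42) T = 420.84*352 + 1357.3*10.2 + 117.42*10.2
T ≈ 86.08 °C

T_f ≈ 86.1 °C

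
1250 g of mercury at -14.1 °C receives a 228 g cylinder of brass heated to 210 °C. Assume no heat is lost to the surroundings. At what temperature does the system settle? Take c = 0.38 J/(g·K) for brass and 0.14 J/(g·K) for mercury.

T_f ≈ 60.1 °C

|Q_brass| = |Q_mercury|:
228·0.38·(210 − T) = 1250·0.14·(T − (-14.1))
86.64(210 − T) = 175(T − (-14.1))
261.64 T = 15727  ⇒  T ≈ 60.11 °C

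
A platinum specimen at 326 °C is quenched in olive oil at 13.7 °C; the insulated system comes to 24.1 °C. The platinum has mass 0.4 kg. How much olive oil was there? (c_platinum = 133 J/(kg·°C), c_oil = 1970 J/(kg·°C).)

Heat lost by the platinum = heat gained by the oil:
0.4·133·(326 − 24.1) = m·1970·(24.1 − 13.7)
20488 m = 16061  ⇒  m ≈ 0.7839 kg

m ≈ 0.784 kg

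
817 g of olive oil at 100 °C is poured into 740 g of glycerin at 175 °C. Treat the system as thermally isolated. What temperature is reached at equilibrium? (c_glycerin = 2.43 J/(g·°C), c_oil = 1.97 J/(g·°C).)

|Q_glycerin| = |Q_oil|:
740*2.43*(175 − T) = 817*1.97*(T − 100)
1798.2(175 − T) = 1609.5(T − 100)
3407.7 T = 475634  ⇒  T ≈ 139.58 °C

T_f ≈ 139.6 °C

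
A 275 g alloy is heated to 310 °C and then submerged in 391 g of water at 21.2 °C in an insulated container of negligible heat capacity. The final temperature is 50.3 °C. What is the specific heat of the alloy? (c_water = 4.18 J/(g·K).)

c ≈ 0.666 J/(g·K)

Heat lost by the alloy = heat gained by the water:
275×c×(310 − 50.3) = 391×4.18×(50.3 − 21.2)
71418 c = 47560  ⇒  c ≈ 0.6659 J/(g·K)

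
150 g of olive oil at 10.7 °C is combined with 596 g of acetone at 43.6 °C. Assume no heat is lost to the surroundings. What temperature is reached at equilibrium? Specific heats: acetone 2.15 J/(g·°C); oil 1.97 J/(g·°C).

T_f ≈ 37.4 °C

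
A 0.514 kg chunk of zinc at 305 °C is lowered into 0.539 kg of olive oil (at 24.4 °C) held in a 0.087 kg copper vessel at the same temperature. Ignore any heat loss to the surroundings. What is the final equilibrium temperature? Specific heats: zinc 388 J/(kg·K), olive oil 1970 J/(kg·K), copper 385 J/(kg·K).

Setting the total heat transfer to zero:
0.514·388·(T − 305) + 0.539·1970·(T − 24.4) + 0.087·385·(T − 24.4) = 0
199.43(T − 305) + 1061.8(T − 24.4) + 33.49(T − 24.4) = 0
1294.8 T = 87553
T = 87553/1294.8 ≈ 67.62 °C

T_f ≈ 67.6 °C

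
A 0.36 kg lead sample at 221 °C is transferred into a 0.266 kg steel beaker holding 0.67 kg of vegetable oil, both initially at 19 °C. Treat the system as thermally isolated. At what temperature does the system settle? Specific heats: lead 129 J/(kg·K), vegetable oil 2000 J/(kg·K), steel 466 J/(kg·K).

Taking heat into each body as positive, Σ m c ΔT = 0:
0.36×129×(T − 221) + 0.67×2000×(T − 19) + 0.266×466×(T − 19) = 0
46.44(T − 221) + 1340(T − 19) + 123.96(T − 19) = 0
1510.4 T = 38078
T ≈ 25.21 °C

T_f ≈ 25.2 °C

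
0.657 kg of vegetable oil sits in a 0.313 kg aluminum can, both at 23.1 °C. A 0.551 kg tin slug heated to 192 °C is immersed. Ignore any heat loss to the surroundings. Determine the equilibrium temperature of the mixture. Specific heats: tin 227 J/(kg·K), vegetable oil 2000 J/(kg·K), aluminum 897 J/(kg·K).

T_f ≈ 35.4 °C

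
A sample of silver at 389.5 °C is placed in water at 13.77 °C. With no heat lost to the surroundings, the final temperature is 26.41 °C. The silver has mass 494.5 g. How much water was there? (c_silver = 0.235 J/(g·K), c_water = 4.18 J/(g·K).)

Heat gained plus heat lost sum to zero:
494.5·0.235·(26.41 − 389.5) + m·4.18·(26.41 − 13.77) = 0
52.84 m = 42194
m = 42194/52.84 ≈ 798.6 g

m ≈ 799 g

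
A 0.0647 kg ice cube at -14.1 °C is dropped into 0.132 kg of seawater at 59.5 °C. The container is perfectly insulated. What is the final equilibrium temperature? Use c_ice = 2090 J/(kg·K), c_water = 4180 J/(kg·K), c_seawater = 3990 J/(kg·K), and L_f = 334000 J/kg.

T_f ≈ 9.8 °C

Net heat exchanged in the isolated system is zero:
ice -14.1→0 °C: 0.0647×2090×14.1 = 1906.6; latent heat to melt: 0.0647×334000 = 21610; meltwater 0→T: 0.0647×4180×T = 270.45 T; seawater: 526.68(T − 59.5)
797.13 T = 31337 − 23516 = 7821
T ≈ 9.81 °C (positive, so assuming full melt was valid).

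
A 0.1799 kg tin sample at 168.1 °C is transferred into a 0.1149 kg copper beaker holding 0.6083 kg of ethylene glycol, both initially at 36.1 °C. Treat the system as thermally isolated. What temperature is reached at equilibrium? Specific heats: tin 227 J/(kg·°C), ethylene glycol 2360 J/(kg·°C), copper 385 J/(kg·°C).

Conservation of energy gives ΣQ = 0:
0.1799·227·(T − 168.1) + 0.6083·2360·(T − 36.1) + 0.1149·385·(T − 36.1) = 0
(40.84 + 1435.6 + 44.24) T = 40.84·168.1 + 1435.6·36.1 + 44.24·36.1
T = 60286 / 1520.7 = 39.6 °C

T_f ≈ 39.6 °C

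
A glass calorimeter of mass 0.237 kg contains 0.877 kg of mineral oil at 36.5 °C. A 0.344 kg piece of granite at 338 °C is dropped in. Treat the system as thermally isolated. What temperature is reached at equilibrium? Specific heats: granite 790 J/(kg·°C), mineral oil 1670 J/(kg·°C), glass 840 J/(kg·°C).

T_f ≈ 78.8 °C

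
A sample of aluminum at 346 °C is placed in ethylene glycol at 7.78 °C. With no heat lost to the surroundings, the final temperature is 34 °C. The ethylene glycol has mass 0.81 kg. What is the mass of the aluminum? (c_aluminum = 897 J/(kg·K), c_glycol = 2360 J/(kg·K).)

m ≈ 0.179 kg

Heat gained plus heat lost sum to zero:
m·897·(34 − 346) + 0.81·2360·(34 − 7.78) = 0
-279864 m = -50122
m = -50122/-279864 ≈ 0.1791 kg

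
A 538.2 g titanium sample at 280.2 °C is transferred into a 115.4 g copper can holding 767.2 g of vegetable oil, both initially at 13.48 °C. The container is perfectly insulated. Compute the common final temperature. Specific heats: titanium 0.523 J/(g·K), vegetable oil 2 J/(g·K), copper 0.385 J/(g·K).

Energy conservation, ΣQ = 0:
538.2*0.523*(T − 280.2) + 767.2*2*(T − 13.48) + 115.4*0.385*(T − 13.48) = 0
1860.3 T = 100153
T = 100153 / 1860.3 = 53.8 °C

T_f ≈ 53.8 °C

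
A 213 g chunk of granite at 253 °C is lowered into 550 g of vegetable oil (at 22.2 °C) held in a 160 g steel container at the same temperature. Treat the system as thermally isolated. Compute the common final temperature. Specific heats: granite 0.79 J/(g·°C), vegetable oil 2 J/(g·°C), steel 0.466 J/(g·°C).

T_f ≈ 51.1 °C

Conservation of energy gives ΣQ = 0:
213*0.79*(T − 253) + 550*2*(T − 22.2) + 160*0.466*(T − 22.2) = 0
168.27(T − 253) + 1100(T − 22.2) + 74.56(T − 22.2) = 0
(168.27 + 1100 + 74.56) T = 168.27*253 + 1100*22.2 + 74.56*22.2
T = 68648/1342.8 ≈ 51.12 °C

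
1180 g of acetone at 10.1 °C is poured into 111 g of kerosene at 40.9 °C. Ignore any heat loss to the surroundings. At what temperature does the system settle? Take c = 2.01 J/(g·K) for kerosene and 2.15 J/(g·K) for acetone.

T_f ≈ 12.6 °C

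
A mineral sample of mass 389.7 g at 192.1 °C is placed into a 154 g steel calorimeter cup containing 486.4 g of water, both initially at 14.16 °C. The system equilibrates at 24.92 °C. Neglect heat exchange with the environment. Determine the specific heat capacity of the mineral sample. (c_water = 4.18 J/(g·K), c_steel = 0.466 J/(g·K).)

c ≈ 0.348 J/(g·K)

Net heat exchanged in the isolated system is zero:
389.7·c·(24.92 − 192.1) + 486.4·4.18·(24.92 − 14.16) + 154·0.466·(24.92 − 14.16) = 0
-65150 c = -22649
c = -22649/-65150 ≈ 0.3476 J/(g·K)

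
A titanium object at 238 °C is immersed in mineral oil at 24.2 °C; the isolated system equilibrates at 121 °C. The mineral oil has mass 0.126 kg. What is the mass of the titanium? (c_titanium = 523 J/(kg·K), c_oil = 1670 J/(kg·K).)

m ≈ 0.333 kg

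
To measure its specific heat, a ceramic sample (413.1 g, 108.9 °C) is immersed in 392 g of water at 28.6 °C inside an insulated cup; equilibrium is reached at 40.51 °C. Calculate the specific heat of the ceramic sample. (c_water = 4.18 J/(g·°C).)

c ≈ 0.691 J/(g·°C)

Heat lost by the ceramic sample = heat gained by the water:
413.1·c·(108.9 − 40.51) = 392·4.18·(40.51 − 28.6)
28252 c = 19515  ⇒  c ≈ 0.6908 J/(g·°C)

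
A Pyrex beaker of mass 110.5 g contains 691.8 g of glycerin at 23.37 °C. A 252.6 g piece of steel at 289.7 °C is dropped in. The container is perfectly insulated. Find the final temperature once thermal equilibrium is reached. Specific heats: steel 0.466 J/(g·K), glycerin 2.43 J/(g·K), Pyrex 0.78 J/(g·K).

Conservation of energy gives ΣQ = 0:
252.6×0.466×(T − 289.7) + 691.8×2.43×(T − 23.37) + 110.5×0.78×(T − 23.37) = 0
(117.71 + 1681.1 + 86.19) T = 117.71×289.7 + 1681.1×23.37 + 86.19×23.37
T = 75402/1885 ≈ 40.00 °C

T_f ≈ 40.0 °C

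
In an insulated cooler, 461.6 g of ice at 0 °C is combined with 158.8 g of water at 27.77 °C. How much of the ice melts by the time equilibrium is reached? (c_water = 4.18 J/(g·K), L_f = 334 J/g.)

m_melted ≈ 55.2 g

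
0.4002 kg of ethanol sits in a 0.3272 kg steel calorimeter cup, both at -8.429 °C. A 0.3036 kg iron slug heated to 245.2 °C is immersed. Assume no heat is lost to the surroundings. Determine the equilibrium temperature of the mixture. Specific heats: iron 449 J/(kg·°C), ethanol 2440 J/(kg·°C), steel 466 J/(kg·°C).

T_f ≈ 18.9 °C

Taking heat into each body as positive, Σ m c ΔT = 0:
0.3036*449*(T − 245.2) + 0.4002*2440*(T − (-8.429)) + 0.3272*466*(T − (-8.429)) = 0
136.32(T − 245.2) + 976.49(T − (-8.429)) + 152.48(T − (-8.429)) = 0
(136.32 + 976.49 + 152.48) T = 136.32*245.2 + 976.49*(-8.429) + 152.48*(-8.429)
T = 23909/1265.3 ≈ 18.90 °C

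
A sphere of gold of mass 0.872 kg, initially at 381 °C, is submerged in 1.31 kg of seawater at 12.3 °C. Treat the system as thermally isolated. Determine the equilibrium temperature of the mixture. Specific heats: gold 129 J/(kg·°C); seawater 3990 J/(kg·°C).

T_f ≈ 20.1 °C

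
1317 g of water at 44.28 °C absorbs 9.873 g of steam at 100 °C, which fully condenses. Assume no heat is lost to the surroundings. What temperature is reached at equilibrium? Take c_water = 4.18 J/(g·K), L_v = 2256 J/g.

T_f ≈ 48.7 °C

Conservation of energy gives ΣQ = 0:
steam→water at 100 °C releases m L_v = 9.873×2256 = 22273; condensate cools 100→T: 9.873×4.18×(T − 100) = 41.27(T − 100); original water: 5505.1(T − 44.28)
5546.3 T = 22273 + 4126.9 + 243764 = 270164
T ≈ 48.71 °C, under the boiling point, so the assumption holds.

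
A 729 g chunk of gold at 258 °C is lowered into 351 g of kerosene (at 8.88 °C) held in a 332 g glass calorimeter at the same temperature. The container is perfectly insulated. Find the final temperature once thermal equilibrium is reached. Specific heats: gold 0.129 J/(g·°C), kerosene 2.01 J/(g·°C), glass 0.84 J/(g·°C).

Let T be the final temperature. ΣQ_i = 0:
729*0.129*(T − 258) + 351*2.01*(T − 8.88) + 332*0.84*(T − 8.88) = 0
94.04(T − 258) + 705.51(T − 8.88) + 278.88(T − 8.88) = 0
(94.04 + 705.51 + 278.88) T = 94.04*258 + 705.51*8.88 + 278.88*8.88
T ≈ 30.60 °C

T_f ≈ 30.6 °C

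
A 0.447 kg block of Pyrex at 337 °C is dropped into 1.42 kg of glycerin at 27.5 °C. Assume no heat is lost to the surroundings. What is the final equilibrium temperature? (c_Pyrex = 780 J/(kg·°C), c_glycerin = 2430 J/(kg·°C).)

Net heat exchanged in the isolated system is zero:
0.447·780·(T − 337) + 1.42·2430·(T − 27.5) = 0
348.66(T − 337) + 3450.6(T − 27.5) = 0
(348.66 + 3450.6) T = 348.66·337 + 3450.6·27.5
T = 212390/3799.3 ≈ 55.90 °C

T_f ≈ 55.9 °C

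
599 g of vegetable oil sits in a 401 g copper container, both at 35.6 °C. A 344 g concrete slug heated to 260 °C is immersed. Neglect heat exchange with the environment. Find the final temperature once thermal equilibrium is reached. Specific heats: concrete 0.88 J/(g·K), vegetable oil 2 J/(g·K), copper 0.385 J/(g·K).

Setting the total heat transfer to zero:
344·0.88·(T − 260) + 599·2·(T − 35.6) + 401·0.385·(T − 35.6) = 0
302.72(T − 260) + 1198(T − 35.6) + 154.38(T − 35.6) = 0
(302.72 + 1198 + 154.38) T = 302.72·260 + 1198·35.6 + 154.38·35.6
T = 126852/1655.1 ≈ 76.64 °C

T_f ≈ 76.6 °C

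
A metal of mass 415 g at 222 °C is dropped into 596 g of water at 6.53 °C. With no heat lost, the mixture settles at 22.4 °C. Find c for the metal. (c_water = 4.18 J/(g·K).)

c ≈ 0.477 J/(g·K)

Taking heat into each body as positive, Σ m c ΔT = 0:
415×c×(22.4 − 222) + 596×4.18×(22.4 − 6.53) = 0
-82834 c = -39537
c = -39537/-82834 ≈ 0.4773 J/(g·K)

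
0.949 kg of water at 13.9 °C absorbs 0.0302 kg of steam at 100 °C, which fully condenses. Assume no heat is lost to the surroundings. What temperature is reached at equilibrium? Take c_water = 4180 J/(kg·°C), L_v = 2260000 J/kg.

Heat gained plus heat lost sum to zero:
condense steam: −0.0302·2260000 = −68252; condensed water 100 °C→T: 126.24(T − 100); water warms: 0.949·4180·(T − 13.9) = 3966.8(T − 13.9)
4093.1 T = 68252 + 12624 + 55139 = 136014
T ≈ 33.23 °C (< 100 °C, so full condensation is consistent).

T_f ≈ 33.2 °C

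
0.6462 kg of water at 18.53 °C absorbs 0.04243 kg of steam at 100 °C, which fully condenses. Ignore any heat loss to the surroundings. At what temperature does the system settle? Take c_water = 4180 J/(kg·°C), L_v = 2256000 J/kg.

T_f ≈ 56.8 °C

Net heat exchanged in the isolated system is zero:
condense steam: −0.04243×2256000 = −95722; condensate cools 100→T: 0.04243×4180×(T − 100) = 177.36(T − 100); original water: 2701.1(T − 18.53)
2878.5 T = 95722 + 17736 + 50052 = 163509
T ≈ 56.80 °C (< 100 °C, so full condensation is consistent).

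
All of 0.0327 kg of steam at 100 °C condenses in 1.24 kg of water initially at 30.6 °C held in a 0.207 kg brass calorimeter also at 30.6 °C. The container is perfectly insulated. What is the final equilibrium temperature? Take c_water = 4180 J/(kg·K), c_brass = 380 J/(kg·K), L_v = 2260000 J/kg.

Heat gained plus heat lost sum to zero:
latent heat released on condensation: 0.0327×2260000 = 73902; condensed water 100 °C→T: 136.69(T − 100); water warms: 1.24×4180×(T − 30.6) = 5183.2(T − 30.6); cup: 78.66(T − 30.6)
5398.5 T = 73902 + 13669 + 161013 = 248584
T ≈ 46.05 °C (< 100 °C, so full condensation is consistent).

T_f ≈ 46.0 °C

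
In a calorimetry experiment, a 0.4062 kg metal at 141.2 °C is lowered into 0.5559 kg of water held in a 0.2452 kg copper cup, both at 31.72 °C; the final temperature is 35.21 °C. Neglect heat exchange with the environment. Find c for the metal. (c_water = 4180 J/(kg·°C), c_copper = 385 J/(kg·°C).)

Taking heat into each body as positive, Σ m c ΔT = 0:
0.4062·c·(35.21 − 141.2) + 0.5559·4180·(35.21 − 31.72) + 0.2452·385·(35.21 − 31.72) = 0
-43.05 c = -8439
c = -8439/-43.05 ≈ 196 J/(kg·°C)

c ≈ 196 J/(kg·°C)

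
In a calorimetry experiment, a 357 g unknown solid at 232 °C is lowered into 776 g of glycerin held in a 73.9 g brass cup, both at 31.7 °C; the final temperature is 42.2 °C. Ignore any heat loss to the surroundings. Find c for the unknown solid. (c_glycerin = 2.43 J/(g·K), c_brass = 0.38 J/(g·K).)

Setting the total heat transfer to zero:
357·c·(42.2 − 232) + 776·2.43·(42.2 − 31.7) + 73.9·0.38·(42.2 − 31.7) = 0
-67759 c = -20095
c = -20095/-67759 ≈ 0.2966 J/(g·K)

c ≈ 0.297 J/(g·K)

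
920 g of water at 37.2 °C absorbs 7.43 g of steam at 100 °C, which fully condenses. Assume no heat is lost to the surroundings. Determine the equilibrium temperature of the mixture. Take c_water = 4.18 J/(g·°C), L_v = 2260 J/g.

T_f ≈ 42.0 °C

Energy conservation, ΣQ = 0:
condense steam: −7.43×2260 = −16792; condensate cools 100→T: 7.43×4.18×(T − 100) = 31.06(T − 100); original water: 3845.6(T − 37.2)
3876.7 T = 16792 + 3105.7 + 143056 = 162954
T ≈ 42.03 °C — below 100 °C, confirming all the steam condensed.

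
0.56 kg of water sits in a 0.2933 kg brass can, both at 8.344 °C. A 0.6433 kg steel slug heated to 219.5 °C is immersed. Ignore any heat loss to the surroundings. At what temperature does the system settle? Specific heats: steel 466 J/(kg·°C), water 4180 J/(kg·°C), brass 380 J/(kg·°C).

T_f ≈ 31.3 °C

T_f is the heat-capacity-weighted average of the initial temperatures:
T_f = (299.78×219.5 + 2340.8×8.344 + 111.45×8.344) / (299.78 + 2340.8 + 111.45)
    = 86263 / 2752 ≈ 31.35 °C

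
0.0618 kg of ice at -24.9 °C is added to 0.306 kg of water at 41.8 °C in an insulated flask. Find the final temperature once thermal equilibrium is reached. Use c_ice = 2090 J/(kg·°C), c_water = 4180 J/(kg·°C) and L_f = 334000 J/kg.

Let T be the final temperature. ΣQ_i = 0:
warm ice to 0 °C: 0.0618×2090×(0 − (-24.9)) = 3216.1
  latent heat to melt: 0.0618×334000 = 20641
  meltwater 0→T: 0.0618×4180×T = 258.32 T
  water: 1279.1(T − 41.8)
1537.4 T = 53466 − 23857 = 29608
T ≈ 19.26 °C. Since T > 0 °C, the all-ice-melts assumption holds.

T_f ≈ 19.3 °C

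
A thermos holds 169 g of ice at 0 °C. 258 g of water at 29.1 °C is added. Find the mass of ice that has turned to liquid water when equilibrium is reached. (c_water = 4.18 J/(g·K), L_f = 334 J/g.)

m_melted ≈ 94 g

Heat available from the water dropping to 0 °C: 258×4.18×29.1 = 31383 J.
Fully melting the ice requires m_ice L_f = 169×334 = 56446 J.
That's not enough to melt it all — equilibrium is at 0 °C with ice remaining.
m_melted×334 = 31383  ⇒  m_melted ≈ 93.96 g.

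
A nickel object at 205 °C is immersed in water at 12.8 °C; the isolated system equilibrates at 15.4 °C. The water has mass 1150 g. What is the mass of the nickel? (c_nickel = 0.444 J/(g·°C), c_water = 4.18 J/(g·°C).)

Setting the total heat transfer to zero:
m×0.444×(15.4 − 205) + 1150×4.18×(15.4 − 12.8) = 0
-84.18 m = -12498
m = -12498/-84.18 ≈ 148.5 g

m ≈ 148 g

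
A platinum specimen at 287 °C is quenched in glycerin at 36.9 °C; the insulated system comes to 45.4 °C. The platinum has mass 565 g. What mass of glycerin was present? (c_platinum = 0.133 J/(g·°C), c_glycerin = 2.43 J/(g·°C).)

Heat lost by the platinum = heat gained by the glycerin:
565·0.133·(287 − 45.4) = m·2.43·(45.4 − 36.9)
20.66 m = 18155  ⇒  m ≈ 879 g

m ≈ 879 g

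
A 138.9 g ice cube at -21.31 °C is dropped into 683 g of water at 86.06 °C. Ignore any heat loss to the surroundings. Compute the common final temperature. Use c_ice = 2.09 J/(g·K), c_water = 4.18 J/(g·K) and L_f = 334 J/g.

T_f ≈ 56.2 °C

Conservation of energy gives ΣQ = 0:
warm ice to 0 °C: 138.9·2.09·(0 − (-21.31)) = 6186.3
  fusion: m_ice L_f = 138.9·334 = 46393
  meltwater 0→T: 138.9·4.18·T = 580.6 T
  water cools: 683·4.18·(T − 86.06) = 2854.9(T − 86.06)
3435.5 T = 245696 − 52579 = 193117
T ≈ 56.21 °C (positive, so assuming full melt was valid).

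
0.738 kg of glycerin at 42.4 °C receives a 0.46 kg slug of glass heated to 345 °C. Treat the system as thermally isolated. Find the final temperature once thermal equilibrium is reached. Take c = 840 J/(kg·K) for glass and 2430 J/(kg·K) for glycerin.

Energy conservation, ΣQ = 0:
0.46×840×(T − 345) + 0.738×2430×(T − 42.4) = 0
2179.7 T = 209346
T = 209346/2179.7 ≈ 96.04 °C

T_f ≈ 96.0 °C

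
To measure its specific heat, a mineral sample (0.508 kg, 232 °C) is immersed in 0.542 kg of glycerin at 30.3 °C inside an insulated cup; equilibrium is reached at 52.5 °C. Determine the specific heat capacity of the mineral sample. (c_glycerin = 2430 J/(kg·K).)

Heat lost by the mineral sample = heat gained by the glycerin:
0.508·c·(232 − 52.5) = 0.542·2430·(52.5 − 30.3)
91.19 c = 29239  ⇒  c ≈ 320.6 J/(kg·K)

c ≈ 321 J/(kg·K)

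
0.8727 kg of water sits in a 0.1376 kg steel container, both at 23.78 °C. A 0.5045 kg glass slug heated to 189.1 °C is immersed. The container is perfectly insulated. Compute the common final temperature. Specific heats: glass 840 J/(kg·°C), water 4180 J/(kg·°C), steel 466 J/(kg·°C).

T_f ≈ 40.7 °C

Conservation of energy gives ΣQ = 0:
0.5045·840·(T − 189.1) + 0.8727·4180·(T − 23.78) + 0.1376·466·(T − 23.78) = 0
423.78(T − 189.1) + 3647.9(T − 23.78) + 64.12(T − 23.78) = 0
4135.8 T = 168408
T = 168408/4135.8 ≈ 40.72 °C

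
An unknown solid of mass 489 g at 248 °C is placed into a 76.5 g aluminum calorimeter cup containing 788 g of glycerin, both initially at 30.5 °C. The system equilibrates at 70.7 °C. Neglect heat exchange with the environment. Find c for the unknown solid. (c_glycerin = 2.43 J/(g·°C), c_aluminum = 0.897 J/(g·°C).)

c ≈ 0.92 J/(g·°C)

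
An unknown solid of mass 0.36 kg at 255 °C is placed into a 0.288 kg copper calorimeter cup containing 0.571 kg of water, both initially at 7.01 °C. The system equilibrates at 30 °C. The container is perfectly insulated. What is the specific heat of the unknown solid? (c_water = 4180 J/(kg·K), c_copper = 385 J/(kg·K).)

Energy conservation, ΣQ = 0:
0.36×c×(30 − 255) + 0.571×4180×(30 − 7.01) + 0.288×385×(30 − 7.01) = 0
-81 c = -57421
c = -57421/-81 ≈ 708.9 J/(kg·K)

c ≈ 709 J/(kg·K)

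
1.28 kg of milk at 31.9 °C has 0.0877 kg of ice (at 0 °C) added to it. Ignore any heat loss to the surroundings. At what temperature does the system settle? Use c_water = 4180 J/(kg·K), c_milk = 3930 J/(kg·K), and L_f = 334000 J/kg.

T_f ≈ 24.3 °C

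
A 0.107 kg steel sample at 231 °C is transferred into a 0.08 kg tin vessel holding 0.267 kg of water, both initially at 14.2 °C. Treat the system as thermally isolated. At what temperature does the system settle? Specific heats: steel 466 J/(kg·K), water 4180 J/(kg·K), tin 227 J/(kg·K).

Let T be the final temperature. ΣQ_i = 0:
0.107·466·(T − 231) + 0.267·4180·(T − 14.2) + 0.08·227·(T − 14.2) = 0
49.86(T − 231) + 1116.1(T − 14.2) + 18.16(T − 14.2) = 0
(49.86 + 1116.1 + 18.16) T = 49.86·231 + 1116.1·14.2 + 18.16·14.2
T = 27624 / 1184.1 = 23.3 °C

T_f ≈ 23.3 °C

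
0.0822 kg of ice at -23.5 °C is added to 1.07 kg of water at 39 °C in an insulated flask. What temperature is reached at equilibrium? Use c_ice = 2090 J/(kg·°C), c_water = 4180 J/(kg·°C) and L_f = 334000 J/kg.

T_f ≈ 29.7 °C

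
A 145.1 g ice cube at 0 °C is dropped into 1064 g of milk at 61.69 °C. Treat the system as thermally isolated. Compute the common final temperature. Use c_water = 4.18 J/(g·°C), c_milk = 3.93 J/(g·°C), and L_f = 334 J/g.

T_f ≈ 43.8 °C

Net heat exchanged in the isolated system is zero:
fusion: m_ice L_f = 145.1·334 = 48463
  warm the meltwater: 606.52 T
  milk: 4181.5(T − 61.69)
4788 T = 257958 − 48463 = 209495
T ≈ 43.75 °C. Since T > 0 °C, the all-ice-melts assumption holds.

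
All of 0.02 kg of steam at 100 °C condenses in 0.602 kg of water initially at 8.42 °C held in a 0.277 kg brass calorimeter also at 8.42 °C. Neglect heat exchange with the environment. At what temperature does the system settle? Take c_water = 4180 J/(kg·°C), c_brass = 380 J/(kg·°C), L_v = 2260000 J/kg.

Heat gained plus heat lost sum to zero:
condense steam: −0.02×2260000 = −45200
  condensate cools 100→T: 0.02×4180×(T − 100) = 83.6(T − 100)
  original water: 2516.4(T − 8.42)
  cup: 105.26(T − 8.42)
2705.2 T = 45200 + 8360 + 22074 = 75634
T ≈ 27.96 °C, under the boiling point, so the assumption holds.

T_f ≈ 28.0 °C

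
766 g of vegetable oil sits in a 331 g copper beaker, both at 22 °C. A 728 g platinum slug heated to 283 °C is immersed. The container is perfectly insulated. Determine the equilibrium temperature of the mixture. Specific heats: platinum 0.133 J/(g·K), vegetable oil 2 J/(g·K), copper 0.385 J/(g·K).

T_f is the heat-capacity-weighted average of the initial temperatures:
T_f = (96.82·283 + 1532·22 + 127.44·22) / (96.82 + 1532 + 127.44)
    = 63909 / 1756.3 ≈ 36.39 °C

T_f ≈ 36.4 °C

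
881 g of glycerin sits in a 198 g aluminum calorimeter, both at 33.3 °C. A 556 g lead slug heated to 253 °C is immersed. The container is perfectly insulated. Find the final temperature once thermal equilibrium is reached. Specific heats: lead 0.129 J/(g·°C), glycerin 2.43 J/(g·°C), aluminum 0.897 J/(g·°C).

Heat gained plus heat lost sum to zero:
556×0.129×(T − 253) + 881×2.43×(T − 33.3) + 198×0.897×(T − 33.3) = 0
71.72(T − 253) + 2140.8(T − 33.3) + 177.61(T − 33.3) = 0
2390.2 T = 95350
T = 95350 / 2390.2 = 39.9 °C

T_f ≈ 39.9 °C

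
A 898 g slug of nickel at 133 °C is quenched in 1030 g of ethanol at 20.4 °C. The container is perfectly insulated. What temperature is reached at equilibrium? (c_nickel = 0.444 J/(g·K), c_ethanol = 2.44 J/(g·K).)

T_f ≈ 35.8 °C

With ΣQ=0 the equilibrium temperature is the m·c-weighted mean:
T_f = (398.71×133 + 2513.2×20.4) / (398.71 + 2513.2)
    = 104298 / 2911.9 ≈ 35.82 °C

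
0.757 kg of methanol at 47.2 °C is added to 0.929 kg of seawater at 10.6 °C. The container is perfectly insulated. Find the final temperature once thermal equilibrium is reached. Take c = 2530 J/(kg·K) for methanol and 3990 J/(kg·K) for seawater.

Heat gained plus heat lost sum to zero:
0.757·2530·(T − 47.2) + 0.929·3990·(T − 10.6) = 0
(1915.2 + 3706.7) T = 1915.2·47.2 + 3706.7·10.6
T = 129689/5621.9 ≈ 23.07 °C

T_f ≈ 23.1 °C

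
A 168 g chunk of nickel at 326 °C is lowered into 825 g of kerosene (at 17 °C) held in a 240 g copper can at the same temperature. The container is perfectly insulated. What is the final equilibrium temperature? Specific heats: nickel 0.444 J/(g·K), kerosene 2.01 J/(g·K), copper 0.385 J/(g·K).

T_f ≈ 29.6 °C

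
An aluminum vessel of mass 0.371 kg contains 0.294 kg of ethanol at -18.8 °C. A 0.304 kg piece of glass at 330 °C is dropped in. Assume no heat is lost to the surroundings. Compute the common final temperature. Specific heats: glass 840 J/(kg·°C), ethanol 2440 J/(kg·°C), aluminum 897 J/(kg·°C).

T_f = Σ m_i c_i T_i / Σ m_i c_i:
T_f = (255.36·330 + 717.36·(-18.8) + 332.79·(-18.8)) / (255.36 + 717.36 + 332.79)
    = 64526 / 1305.5 ≈ 49.43 °C

T_f ≈ 49.4 °C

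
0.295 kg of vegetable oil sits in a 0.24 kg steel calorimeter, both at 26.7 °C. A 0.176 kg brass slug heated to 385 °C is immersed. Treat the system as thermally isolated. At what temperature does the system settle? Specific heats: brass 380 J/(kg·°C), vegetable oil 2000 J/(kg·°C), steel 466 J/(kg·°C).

T_f ≈ 57.9 °C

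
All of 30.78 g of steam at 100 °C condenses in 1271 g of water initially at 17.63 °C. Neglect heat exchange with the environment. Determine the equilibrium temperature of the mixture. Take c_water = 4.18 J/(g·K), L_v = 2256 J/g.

Sum of m c ΔT and latent-heat terms is zero:
steam→water at 100 °C releases m L_v = 30.78·2256 = 69440
  condensate cools 100→T: 30.78·4.18·(T − 100) = 128.66(T − 100)
  water warms: 1271·4.18·(T − 17.63) = 5312.8(T − 17.63)
5441.4 T = 69440 + 12866 + 93664 = 175970
T ≈ 32.34 °C (< 100 °C, so full condensation is consistent).

T_f ≈ 32.3 °C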